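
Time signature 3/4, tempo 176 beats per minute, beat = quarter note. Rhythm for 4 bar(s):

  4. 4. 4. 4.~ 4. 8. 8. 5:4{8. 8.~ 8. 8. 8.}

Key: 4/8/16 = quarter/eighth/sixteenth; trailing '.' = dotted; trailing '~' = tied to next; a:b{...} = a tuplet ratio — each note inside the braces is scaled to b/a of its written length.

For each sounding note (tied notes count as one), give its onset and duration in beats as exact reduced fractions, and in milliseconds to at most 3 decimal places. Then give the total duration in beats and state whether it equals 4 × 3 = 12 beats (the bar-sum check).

1) 0.0ms=0b +511.364ms=3/2b
2) 511.364ms=3/2b +511.364ms=3/2b
3) 1022.727ms=3b +511.364ms=3/2b
4) 1534.091ms=9/2b +1022.727ms=3b
5) 2556.818ms=15/2b +255.682ms=3/4b
6) 2812.5ms=33/4b +255.682ms=3/4b
7) 3068.182ms=9b +204.545ms=3/5b
8) 3272.727ms=48/5b +409.091ms=6/5b
9) 3681.818ms=54/5b +204.545ms=3/5b
10) 3886.364ms=57/5b +204.545ms=3/5b
Σ=12b of 12 (176bpm 3/4) — PASS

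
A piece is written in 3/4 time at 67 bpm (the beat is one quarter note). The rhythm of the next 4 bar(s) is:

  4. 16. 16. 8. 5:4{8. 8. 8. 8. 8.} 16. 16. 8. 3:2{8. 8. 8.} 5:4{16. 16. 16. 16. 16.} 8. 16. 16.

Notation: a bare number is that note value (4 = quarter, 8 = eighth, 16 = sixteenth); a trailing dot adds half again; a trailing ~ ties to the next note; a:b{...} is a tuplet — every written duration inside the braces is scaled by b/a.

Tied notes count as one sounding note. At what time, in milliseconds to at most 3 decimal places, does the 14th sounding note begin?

1. 0.0ms @ 0 + 1343.284ms (3/2)
2. 1343.284ms @ 3/2 + 335.821ms (3/8)
3. 1679.104ms @ 15/8 + 335.821ms (3/8)
4. 2014.925ms @ 9/4 + 671.642ms (3/4)
5. 2686.567ms @ 3 + 537.313ms (3/5)
6. 3223.881ms @ 18/5 + 537.313ms (3/5)
7. 3761.194ms @ 21/5 + 537.313ms (3/5)
8. 4298.507ms @ 24/5 + 537.313ms (3/5)
9. 4835.821ms @ 27/5 + 537.313ms (3/5)
10. 5373.134ms @ 6 + 335.821ms (3/8)
11. 5708.955ms @ 51/8 + 335.821ms (3/8)
12. 6044.776ms @ 27/4 + 671.642ms (3/4)
13. 6716.418ms @ 15/2 + 447.761ms (1/2)
14. 7164.179ms @ 8 + 447.761ms (1/2)
15. 7611.94ms @ 17/2 + 447.761ms (1/2)
16. 8059.701ms @ 9 + 268.657ms (3/10)
17. 8328.358ms @ 93/10 + 268.657ms (3/10)
18. 8597.015ms @ 48/5 + 268.657ms (3/10)
19. 8865.672ms @ 99/10 + 268.657ms (3/10)
20. 9134.328ms @ 51/5 + 268.657ms (3/10)
21. 9402.985ms @ 21/2 + 671.642ms (3/4)
22. 10074.627ms @ 45/4 + 335.821ms (3/8)
23. 10410.448ms @ 93/8 + 335.821ms (3/8)

note 14 onset = 8b = 7164.179ms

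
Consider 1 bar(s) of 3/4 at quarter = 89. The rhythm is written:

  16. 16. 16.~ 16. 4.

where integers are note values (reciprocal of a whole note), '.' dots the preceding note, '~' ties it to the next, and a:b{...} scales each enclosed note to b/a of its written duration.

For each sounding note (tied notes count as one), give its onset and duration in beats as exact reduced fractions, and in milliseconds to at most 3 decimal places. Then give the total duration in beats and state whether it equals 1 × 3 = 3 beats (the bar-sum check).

1) 0.0ms=0b +252.809ms=3/8b
2) 252.809ms=3/8b +252.809ms=3/8b
3) 505.618ms=3/4b +505.618ms=3/4b
4) 1011.236ms=3/2b +1011.236ms=3/2b
Σ=3b of 3 (89bpm 3/4) — PASS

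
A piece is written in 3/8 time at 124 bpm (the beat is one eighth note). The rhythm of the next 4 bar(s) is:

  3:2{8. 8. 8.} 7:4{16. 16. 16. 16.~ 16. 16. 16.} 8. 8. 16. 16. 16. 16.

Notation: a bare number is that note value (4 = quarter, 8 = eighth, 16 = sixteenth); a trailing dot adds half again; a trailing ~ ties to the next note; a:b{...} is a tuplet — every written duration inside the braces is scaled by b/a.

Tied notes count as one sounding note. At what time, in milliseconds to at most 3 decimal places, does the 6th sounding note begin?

note 6 onset = 27/7b = 1866.359ms

1. 0.0ms @ 0 + 483.871ms (1)
2. 483.871ms @ 1 + 483.871ms (1)
3. 967.742ms @ 2 + 483.871ms (1)
4. 1451.613ms @ 3 + 207.373ms (3/7)
5. 1658.986ms @ 24/7 + 207.373ms (3/7)
6. 1866.359ms @ 27/7 + 207.373ms (3/7)
7. 2073.733ms @ 30/7 + 414.747ms (6/7)
8. 2488.479ms @ 36/7 + 207.373ms (3/7)
9. 2695.853ms @ 39/7 + 207.373ms (3/7)
10. 2903.226ms @ 6 + 725.806ms (3/2)
11. 3629.032ms @ 15/2 + 725.806ms (3/2)
12. 4354.839ms @ 9 + 362.903ms (3/4)
13. 4717.742ms @ 39/4 + 362.903ms (3/4)
14. 5080.645ms @ 21/2 + 362.903ms (3/4)
15. 5443.548ms @ 45/4 + 362.903ms (3/4)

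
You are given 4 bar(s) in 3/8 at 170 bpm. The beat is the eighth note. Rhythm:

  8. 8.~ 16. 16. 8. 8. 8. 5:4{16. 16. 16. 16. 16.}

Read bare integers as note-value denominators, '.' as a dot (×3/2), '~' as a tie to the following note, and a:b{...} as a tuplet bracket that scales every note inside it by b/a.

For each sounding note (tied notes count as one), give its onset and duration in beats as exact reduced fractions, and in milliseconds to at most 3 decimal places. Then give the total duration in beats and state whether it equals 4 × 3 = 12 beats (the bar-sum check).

1) 0.0ms=0b +529.412ms=3/2b
2) 529.412ms=3/2b +794.118ms=9/4b
3) 1323.529ms=15/4b +264.706ms=3/4b
4) 1588.235ms=9/2b +529.412ms=3/2b
5) 2117.647ms=6b +529.412ms=3/2b
6) 2647.059ms=15/2b +529.412ms=3/2b
7) 3176.471ms=9b +211.765ms=3/5b
8) 3388.235ms=48/5b +211.765ms=3/5b
9) 3600.0ms=51/5b +211.765ms=3/5b
10) 3811.765ms=54/5b +211.765ms=3/5b
11) 4023.529ms=57/5b +211.765ms=3/5b
Σ=12b of 12 (170bpm 3/8) — PASS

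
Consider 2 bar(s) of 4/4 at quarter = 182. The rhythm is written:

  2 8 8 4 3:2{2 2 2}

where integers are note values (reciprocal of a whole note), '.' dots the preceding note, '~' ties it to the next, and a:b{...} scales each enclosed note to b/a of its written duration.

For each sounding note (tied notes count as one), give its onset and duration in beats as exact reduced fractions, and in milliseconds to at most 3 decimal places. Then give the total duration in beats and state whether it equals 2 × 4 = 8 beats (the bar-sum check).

1) 0.0ms=0b +659.341ms=2b
2) 659.341ms=2b +164.835ms=1/2b
3) 824.176ms=5/2b +164.835ms=1/2b
4) 989.011ms=3b +329.67ms=1b
5) 1318.681ms=4b +439.56ms=4/3b
6) 1758.242ms=16/3b +439.56ms=4/3b
7) 2197.802ms=20/3b +439.56ms=4/3b
Σ=8b of 8 (182bpm 4/4) — PASS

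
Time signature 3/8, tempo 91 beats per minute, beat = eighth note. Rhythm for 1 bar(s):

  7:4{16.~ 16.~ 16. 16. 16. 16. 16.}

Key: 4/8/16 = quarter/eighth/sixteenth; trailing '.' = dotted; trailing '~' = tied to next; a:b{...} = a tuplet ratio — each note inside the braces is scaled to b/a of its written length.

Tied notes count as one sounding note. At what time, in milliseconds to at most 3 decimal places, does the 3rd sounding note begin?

1. 0.0ms @ 0 + 847.724ms (9/7)
2. 847.724ms @ 9/7 + 282.575ms (3/7)
3. 1130.298ms @ 12/7 + 282.575ms (3/7)
4. 1412.873ms @ 15/7 + 282.575ms (3/7)
5. 1695.447ms @ 18/7 + 282.575ms (3/7)

note 3 onset = 12/7b = 1130.298ms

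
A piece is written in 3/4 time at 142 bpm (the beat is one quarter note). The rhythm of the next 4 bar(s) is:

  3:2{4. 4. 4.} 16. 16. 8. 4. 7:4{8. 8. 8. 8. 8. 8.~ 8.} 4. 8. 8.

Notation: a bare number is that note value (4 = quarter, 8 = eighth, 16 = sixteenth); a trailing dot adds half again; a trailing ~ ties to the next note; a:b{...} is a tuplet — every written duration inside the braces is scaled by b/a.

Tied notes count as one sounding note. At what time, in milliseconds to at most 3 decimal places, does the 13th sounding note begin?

1. 0.0ms @ 0 + 422.535ms (1)
2. 422.535ms @ 1 + 422.535ms (1)
3. 845.07ms @ 2 + 422.535ms (1)
4. 1267.606ms @ 3 + 158.451ms (3/8)
5. 1426.056ms @ 27/8 + 158.451ms (3/8)
6. 1584.507ms @ 15/4 + 316.901ms (3/4)
7. 1901.408ms @ 9/2 + 633.803ms (3/2)
8. 2535.211ms @ 6 + 181.087ms (3/7)
9. 2716.298ms @ 45/7 + 181.087ms (3/7)
10. 2897.384ms @ 48/7 + 181.087ms (3/7)
11. 3078.471ms @ 51/7 + 181.087ms (3/7)
12. 3259.557ms @ 54/7 + 181.087ms (3/7)
13. 3440.644ms @ 57/7 + 362.173ms (6/7)
14. 3802.817ms @ 9 + 633.803ms (3/2)
15. 4436.62ms @ 21/2 + 316.901ms (3/4)
16. 4753.521ms @ 45/4 + 316.901ms (3/4)

note 13 onset = 57/7b = 3440.644ms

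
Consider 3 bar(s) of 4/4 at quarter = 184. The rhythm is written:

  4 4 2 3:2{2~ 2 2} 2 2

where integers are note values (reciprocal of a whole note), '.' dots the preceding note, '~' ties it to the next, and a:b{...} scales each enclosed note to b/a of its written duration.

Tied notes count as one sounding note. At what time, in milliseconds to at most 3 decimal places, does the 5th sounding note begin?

1. 0.0ms @ 0 + 326.087ms (1)
2. 326.087ms @ 1 + 326.087ms (1)
3. 652.174ms @ 2 + 652.174ms (2)
4. 1304.348ms @ 4 + 869.565ms (8/3)
5. 2173.913ms @ 20/3 + 434.783ms (4/3)
6. 2608.696ms @ 8 + 652.174ms (2)
7. 3260.87ms @ 10 + 652.174ms (2)

note 5 onset = 20/3b = 2173.913ms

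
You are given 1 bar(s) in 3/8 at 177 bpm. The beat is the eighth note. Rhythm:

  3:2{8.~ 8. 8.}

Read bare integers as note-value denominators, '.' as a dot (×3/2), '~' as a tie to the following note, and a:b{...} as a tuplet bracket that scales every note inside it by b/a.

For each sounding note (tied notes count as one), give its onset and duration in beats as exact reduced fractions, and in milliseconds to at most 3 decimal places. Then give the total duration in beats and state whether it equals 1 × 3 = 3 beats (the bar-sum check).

1) 0.0ms=0b +677.966ms=2b
2) 677.966ms=2b +338.983ms=1b
Σ=3b of 3 (177bpm 3/8) — PASS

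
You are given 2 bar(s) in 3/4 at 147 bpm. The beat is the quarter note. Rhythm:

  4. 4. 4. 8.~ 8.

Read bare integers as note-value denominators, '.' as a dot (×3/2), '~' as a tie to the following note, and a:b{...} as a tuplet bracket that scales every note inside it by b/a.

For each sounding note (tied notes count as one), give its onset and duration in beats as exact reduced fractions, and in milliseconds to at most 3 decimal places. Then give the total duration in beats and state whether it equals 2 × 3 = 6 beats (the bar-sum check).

1) 0.0ms=0b +612.245ms=3/2b
2) 612.245ms=3/2b +612.245ms=3/2b
3) 1224.49ms=3b +612.245ms=3/2b
4) 1836.735ms=9/2b +612.245ms=3/2b
Σ=6b of 6 (147bpm 3/4) — PASS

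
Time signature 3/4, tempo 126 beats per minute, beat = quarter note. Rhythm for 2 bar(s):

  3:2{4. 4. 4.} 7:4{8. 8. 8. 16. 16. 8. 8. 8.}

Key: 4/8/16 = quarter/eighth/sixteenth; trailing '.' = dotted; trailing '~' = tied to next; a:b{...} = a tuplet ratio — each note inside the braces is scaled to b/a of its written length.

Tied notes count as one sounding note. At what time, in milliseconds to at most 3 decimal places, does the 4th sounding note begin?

note 4 onset = 3b = 1428.571ms

1. 0.0ms @ 0 + 476.19ms (1)
2. 476.19ms @ 1 + 476.19ms (1)
3. 952.381ms @ 2 + 476.19ms (1)
4. 1428.571ms @ 3 + 204.082ms (3/7)
5. 1632.653ms @ 24/7 + 204.082ms (3/7)
6. 1836.735ms @ 27/7 + 204.082ms (3/7)
7. 2040.816ms @ 30/7 + 102.041ms (3/14)
8. 2142.857ms @ 9/2 + 102.041ms (3/14)
9. 2244.898ms @ 33/7 + 204.082ms (3/7)
10. 2448.98ms @ 36/7 + 204.082ms (3/7)
11. 2653.061ms @ 39/7 + 204.082ms (3/7)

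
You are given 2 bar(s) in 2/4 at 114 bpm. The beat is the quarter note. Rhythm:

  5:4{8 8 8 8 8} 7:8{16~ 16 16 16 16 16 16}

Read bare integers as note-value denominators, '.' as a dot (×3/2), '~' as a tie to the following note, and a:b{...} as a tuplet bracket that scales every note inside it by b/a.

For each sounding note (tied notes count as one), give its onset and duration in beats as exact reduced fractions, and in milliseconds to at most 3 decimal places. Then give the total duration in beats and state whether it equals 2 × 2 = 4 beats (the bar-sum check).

1) 0.0ms=0b +210.526ms=2/5b
2) 210.526ms=2/5b +210.526ms=2/5b
3) 421.053ms=4/5b +210.526ms=2/5b
4) 631.579ms=6/5b +210.526ms=2/5b
5) 842.105ms=8/5b +210.526ms=2/5b
6) 1052.632ms=2b +300.752ms=4/7b
7) 1353.383ms=18/7b +150.376ms=2/7b
8) 1503.759ms=20/7b +150.376ms=2/7b
9) 1654.135ms=22/7b +150.376ms=2/7b
10) 1804.511ms=24/7b +150.376ms=2/7b
11) 1954.887ms=26/7b +150.376ms=2/7b
Σ=4b of 4 (114bpm 2/4) — PASS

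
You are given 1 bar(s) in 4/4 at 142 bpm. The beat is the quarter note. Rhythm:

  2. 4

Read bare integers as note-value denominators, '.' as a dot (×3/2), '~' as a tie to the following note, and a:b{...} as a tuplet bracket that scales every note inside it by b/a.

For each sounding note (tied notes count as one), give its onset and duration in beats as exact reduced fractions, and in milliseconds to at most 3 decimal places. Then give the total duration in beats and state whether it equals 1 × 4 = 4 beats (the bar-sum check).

1) 0.0ms=0b +1267.606ms=3b
2) 1267.606ms=3b +422.535ms=1b
Σ=4b of 4 (142bpm 4/4) — PASS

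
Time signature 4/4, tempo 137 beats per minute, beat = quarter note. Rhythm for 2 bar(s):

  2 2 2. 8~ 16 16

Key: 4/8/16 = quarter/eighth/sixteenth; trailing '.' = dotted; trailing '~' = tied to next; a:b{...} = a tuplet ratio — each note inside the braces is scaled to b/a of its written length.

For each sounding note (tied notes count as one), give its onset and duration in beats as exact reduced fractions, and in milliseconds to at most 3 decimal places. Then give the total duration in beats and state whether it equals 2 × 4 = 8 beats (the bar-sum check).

1) 0.0ms=0b +875.912ms=2b
2) 875.912ms=2b +875.912ms=2b
3) 1751.825ms=4b +1313.869ms=3b
4) 3065.693ms=7b +328.467ms=3/4b
5) 3394.161ms=31/4b +109.489ms=1/4b
Σ=8b of 8 (137bpm 4/4) — PASS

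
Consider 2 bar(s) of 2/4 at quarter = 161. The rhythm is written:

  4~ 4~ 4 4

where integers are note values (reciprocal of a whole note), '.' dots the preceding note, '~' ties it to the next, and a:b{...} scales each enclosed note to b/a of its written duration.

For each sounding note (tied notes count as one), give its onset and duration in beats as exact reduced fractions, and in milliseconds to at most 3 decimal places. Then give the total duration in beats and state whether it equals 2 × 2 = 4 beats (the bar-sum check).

1) 0.0ms=0b +1118.012ms=3b
2) 1118.012ms=3b +372.671ms=1b
Σ=4b of 4 (161bpm 2/4) — PASS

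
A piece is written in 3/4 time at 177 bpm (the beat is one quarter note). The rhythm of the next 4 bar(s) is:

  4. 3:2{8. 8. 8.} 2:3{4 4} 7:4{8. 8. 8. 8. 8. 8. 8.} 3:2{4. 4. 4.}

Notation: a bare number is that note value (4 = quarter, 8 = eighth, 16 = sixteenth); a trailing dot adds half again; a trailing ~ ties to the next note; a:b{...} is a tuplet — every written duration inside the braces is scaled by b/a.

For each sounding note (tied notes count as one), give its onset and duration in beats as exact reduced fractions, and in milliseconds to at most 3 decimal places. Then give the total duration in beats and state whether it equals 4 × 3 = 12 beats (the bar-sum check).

1) 0.0ms=0b +508.475ms=3/2b
2) 508.475ms=3/2b +169.492ms=1/2b
3) 677.966ms=2b +169.492ms=1/2b
4) 847.458ms=5/2b +169.492ms=1/2b
5) 1016.949ms=3b +508.475ms=3/2b
6) 1525.424ms=9/2b +508.475ms=3/2b
7) 2033.898ms=6b +145.278ms=3/7b
8) 2179.177ms=45/7b +145.278ms=3/7b
9) 2324.455ms=48/7b +145.278ms=3/7b
10) 2469.734ms=51/7b +145.278ms=3/7b
11) 2615.012ms=54/7b +145.278ms=3/7b
12) 2760.291ms=57/7b +145.278ms=3/7b
13) 2905.569ms=60/7b +145.278ms=3/7b
14) 3050.847ms=9b +338.983ms=1b
15) 3389.831ms=10b +338.983ms=1b
16) 3728.814ms=11b +338.983ms=1b
Σ=12b of 12 (177bpm 3/4) — PASS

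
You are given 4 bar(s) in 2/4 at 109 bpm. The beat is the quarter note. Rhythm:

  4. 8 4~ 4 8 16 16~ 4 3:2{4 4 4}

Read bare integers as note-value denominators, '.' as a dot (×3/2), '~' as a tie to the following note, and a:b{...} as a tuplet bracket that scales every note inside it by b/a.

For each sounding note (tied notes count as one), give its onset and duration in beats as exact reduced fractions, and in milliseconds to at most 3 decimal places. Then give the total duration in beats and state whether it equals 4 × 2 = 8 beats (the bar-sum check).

1) 0.0ms=0b +825.688ms=3/2b
2) 825.688ms=3/2b +275.229ms=1/2b
3) 1100.917ms=2b +1100.917ms=2b
4) 2201.835ms=4b +275.229ms=1/2b
5) 2477.064ms=9/2b +137.615ms=1/4b
6) 2614.679ms=19/4b +688.073ms=5/4b
7) 3302.752ms=6b +366.972ms=2/3b
8) 3669.725ms=20/3b +366.972ms=2/3b
9) 4036.697ms=22/3b +366.972ms=2/3b
Σ=8b of 8 (109bpm 2/4) — PASS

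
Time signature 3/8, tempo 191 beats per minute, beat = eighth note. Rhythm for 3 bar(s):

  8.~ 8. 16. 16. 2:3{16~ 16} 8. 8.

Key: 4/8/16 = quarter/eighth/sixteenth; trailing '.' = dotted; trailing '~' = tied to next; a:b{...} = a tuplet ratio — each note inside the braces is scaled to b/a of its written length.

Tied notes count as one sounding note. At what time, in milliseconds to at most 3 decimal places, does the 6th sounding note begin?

1. 0.0ms @ 0 + 942.408ms (3)
2. 942.408ms @ 3 + 235.602ms (3/4)
3. 1178.01ms @ 15/4 + 235.602ms (3/4)
4. 1413.613ms @ 9/2 + 471.204ms (3/2)
5. 1884.817ms @ 6 + 471.204ms (3/2)
6. 2356.021ms @ 15/2 + 471.204ms (3/2)

note 6 onset = 15/2b = 2356.021ms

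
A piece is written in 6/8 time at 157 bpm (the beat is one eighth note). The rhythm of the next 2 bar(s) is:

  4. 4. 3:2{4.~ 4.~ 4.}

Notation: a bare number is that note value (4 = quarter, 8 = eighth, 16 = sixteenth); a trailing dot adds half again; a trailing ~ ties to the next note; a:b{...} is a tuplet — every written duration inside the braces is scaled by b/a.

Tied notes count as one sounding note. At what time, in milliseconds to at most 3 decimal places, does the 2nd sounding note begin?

1. 0.0ms @ 0 + 1146.497ms (3)
2. 1146.497ms @ 3 + 1146.497ms (3)
3. 2292.994ms @ 6 + 2292.994ms (6)

note 2 onset = 3b = 1146.497ms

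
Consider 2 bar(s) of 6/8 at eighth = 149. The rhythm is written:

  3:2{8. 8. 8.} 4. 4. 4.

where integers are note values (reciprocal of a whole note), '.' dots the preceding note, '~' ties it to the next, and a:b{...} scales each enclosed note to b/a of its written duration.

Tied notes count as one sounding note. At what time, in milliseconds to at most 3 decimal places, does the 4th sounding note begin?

1. 0.0ms @ 0 + 402.685ms (1)
2. 402.685ms @ 1 + 402.685ms (1)
3. 805.369ms @ 2 + 402.685ms (1)
4. 1208.054ms @ 3 + 1208.054ms (3)
5. 2416.107ms @ 6 + 1208.054ms (3)
6. 3624.161ms @ 9 + 1208.054ms (3)

note 4 onset = 3b = 1208.054ms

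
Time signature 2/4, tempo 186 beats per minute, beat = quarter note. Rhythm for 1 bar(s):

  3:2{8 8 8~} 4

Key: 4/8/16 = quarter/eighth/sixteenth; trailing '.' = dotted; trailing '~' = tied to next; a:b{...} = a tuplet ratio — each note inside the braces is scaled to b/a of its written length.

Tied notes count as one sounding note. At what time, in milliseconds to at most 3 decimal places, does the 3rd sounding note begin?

1. 0.0ms @ 0 + 107.527ms (1/3)
2. 107.527ms @ 1/3 + 107.527ms (1/3)
3. 215.054ms @ 2/3 + 430.108ms (4/3)

note 3 onset = 2/3b = 215.054ms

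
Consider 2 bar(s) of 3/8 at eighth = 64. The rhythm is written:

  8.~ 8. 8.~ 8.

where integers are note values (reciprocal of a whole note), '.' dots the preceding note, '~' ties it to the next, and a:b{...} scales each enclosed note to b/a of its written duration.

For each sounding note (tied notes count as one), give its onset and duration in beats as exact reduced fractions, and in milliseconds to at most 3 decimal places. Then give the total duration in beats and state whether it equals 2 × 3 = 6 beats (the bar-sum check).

1) 0.0ms=0b +2812.5ms=3b
2) 2812.5ms=3b +2812.5ms=3b
Σ=6b of 6 (64bpm 3/8) — PASS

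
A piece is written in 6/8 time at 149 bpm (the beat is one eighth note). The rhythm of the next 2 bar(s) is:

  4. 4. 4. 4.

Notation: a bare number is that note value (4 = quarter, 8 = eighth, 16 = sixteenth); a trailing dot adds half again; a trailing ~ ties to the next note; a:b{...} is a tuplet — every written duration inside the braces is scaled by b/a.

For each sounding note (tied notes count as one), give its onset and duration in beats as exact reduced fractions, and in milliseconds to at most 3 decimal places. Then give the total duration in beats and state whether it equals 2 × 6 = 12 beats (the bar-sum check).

1) 0.0ms=0b +1208.054ms=3b
2) 1208.054ms=3b +1208.054ms=3b
3) 2416.107ms=6b +1208.054ms=3b
4) 3624.161ms=9b +1208.054ms=3b
Σ=12b of 12 (149bpm 6/8) — PASS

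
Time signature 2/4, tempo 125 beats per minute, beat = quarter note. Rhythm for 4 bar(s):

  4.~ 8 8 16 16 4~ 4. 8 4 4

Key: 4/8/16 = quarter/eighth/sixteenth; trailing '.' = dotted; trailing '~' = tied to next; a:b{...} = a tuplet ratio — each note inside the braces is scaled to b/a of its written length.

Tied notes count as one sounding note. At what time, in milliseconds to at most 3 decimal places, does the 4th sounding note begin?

1. 0.0ms @ 0 + 960.0ms (2)
2. 960.0ms @ 2 + 240.0ms (1/2)
3. 1200.0ms @ 5/2 + 120.0ms (1/4)
4. 1320.0ms @ 11/4 + 120.0ms (1/4)
5. 1440.0ms @ 3 + 1200.0ms (5/2)
6. 2640.0ms @ 11/2 + 240.0ms (1/2)
7. 2880.0ms @ 6 + 480.0ms (1)
8. 3360.0ms @ 7 + 480.0ms (1)

note 4 onset = 11/4b = 1320.0ms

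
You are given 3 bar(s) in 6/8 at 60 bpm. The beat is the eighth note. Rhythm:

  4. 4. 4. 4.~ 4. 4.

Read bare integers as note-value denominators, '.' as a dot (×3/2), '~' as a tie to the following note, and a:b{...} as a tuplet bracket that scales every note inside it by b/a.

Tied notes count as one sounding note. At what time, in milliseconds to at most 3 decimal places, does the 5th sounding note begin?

note 5 onset = 15b = 15000.0ms

1. 0.0ms @ 0 + 3000.0ms (3)
2. 3000.0ms @ 3 + 3000.0ms (3)
3. 6000.0ms @ 6 + 3000.0ms (3)
4. 9000.0ms @ 9 + 6000.0ms (6)
5. 15000.0ms @ 15 + 3000.0ms (3)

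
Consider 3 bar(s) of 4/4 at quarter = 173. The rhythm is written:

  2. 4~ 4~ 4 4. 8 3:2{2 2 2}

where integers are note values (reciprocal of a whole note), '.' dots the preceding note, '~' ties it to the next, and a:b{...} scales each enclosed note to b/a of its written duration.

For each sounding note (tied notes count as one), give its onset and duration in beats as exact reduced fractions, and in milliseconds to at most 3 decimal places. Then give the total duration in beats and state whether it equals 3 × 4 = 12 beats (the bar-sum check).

1) 0.0ms=0b +1040.462ms=3b
2) 1040.462ms=3b +1040.462ms=3b
3) 2080.925ms=6b +520.231ms=3/2b
4) 2601.156ms=15/2b +173.41ms=1/2b
5) 2774.566ms=8b +462.428ms=4/3b
6) 3236.994ms=28/3b +462.428ms=4/3b
7) 3699.422ms=32/3b +462.428ms=4/3b
Σ=12b of 12 (173bpm 4/4) — PASS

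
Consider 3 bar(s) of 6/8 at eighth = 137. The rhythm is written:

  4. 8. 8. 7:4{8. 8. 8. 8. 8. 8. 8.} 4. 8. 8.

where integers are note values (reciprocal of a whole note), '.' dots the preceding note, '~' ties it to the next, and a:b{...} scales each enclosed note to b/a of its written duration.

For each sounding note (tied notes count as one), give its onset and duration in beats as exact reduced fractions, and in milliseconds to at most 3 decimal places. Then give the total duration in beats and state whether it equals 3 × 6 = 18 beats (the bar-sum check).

1) 0.0ms=0b +1313.869ms=3b
2) 1313.869ms=3b +656.934ms=3/2b
3) 1970.803ms=9/2b +656.934ms=3/2b
4) 2627.737ms=6b +375.391ms=6/7b
5) 3003.128ms=48/7b +375.391ms=6/7b
6) 3378.519ms=54/7b +375.391ms=6/7b
7) 3753.91ms=60/7b +375.391ms=6/7b
8) 4129.301ms=66/7b +375.391ms=6/7b
9) 4504.692ms=72/7b +375.391ms=6/7b
10) 4880.083ms=78/7b +375.391ms=6/7b
11) 5255.474ms=12b +1313.869ms=3b
12) 6569.343ms=15b +656.934ms=3/2b
13) 7226.277ms=33/2b +656.934ms=3/2b
Σ=18b of 18 (137bpm 6/8) — PASS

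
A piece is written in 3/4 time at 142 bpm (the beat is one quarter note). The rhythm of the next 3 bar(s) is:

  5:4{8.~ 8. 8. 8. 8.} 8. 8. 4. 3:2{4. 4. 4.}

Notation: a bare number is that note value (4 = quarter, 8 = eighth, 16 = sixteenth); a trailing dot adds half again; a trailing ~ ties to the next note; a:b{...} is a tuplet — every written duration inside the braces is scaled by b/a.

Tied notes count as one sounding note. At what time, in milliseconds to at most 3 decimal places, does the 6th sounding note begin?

1. 0.0ms @ 0 + 507.042ms (6/5)
2. 507.042ms @ 6/5 + 253.521ms (3/5)
3. 760.563ms @ 9/5 + 253.521ms (3/5)
4. 1014.085ms @ 12/5 + 253.521ms (3/5)
5. 1267.606ms @ 3 + 316.901ms (3/4)
6. 1584.507ms @ 15/4 + 316.901ms (3/4)
7. 1901.408ms @ 9/2 + 633.803ms (3/2)
8. 2535.211ms @ 6 + 422.535ms (1)
9. 2957.746ms @ 7 + 422.535ms (1)
10. 3380.282ms @ 8 + 422.535ms (1)

note 6 onset = 15/4b = 1584.507ms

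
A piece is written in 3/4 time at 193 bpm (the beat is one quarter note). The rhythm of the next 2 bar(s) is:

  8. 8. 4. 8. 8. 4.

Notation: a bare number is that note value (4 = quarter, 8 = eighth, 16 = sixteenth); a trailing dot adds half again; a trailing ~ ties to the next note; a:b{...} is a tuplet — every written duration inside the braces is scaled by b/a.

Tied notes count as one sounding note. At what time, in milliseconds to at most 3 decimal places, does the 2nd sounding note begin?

1. 0.0ms @ 0 + 233.161ms (3/4)
2. 233.161ms @ 3/4 + 233.161ms (3/4)
3. 466.321ms @ 3/2 + 466.321ms (3/2)
4. 932.642ms @ 3 + 233.161ms (3/4)
5. 1165.803ms @ 15/4 + 233.161ms (3/4)
6. 1398.964ms @ 9/2 + 466.321ms (3/2)

note 2 onset = 3/4b = 233.161ms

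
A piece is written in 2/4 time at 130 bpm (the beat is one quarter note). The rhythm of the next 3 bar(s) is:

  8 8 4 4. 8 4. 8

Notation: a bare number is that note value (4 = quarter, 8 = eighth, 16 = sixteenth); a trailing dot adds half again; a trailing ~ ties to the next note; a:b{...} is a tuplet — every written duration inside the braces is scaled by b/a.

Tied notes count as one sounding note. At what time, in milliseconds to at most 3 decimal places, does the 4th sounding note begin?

1. 0.0ms @ 0 + 230.769ms (1/2)
2. 230.769ms @ 1/2 + 230.769ms (1/2)
3. 461.538ms @ 1 + 461.538ms (1)
4. 923.077ms @ 2 + 692.308ms (3/2)
5. 1615.385ms @ 7/2 + 230.769ms (1/2)
6. 1846.154ms @ 4 + 692.308ms (3/2)
7. 2538.462ms @ 11/2 + 230.769ms (1/2)

note 4 onset = 2b = 923.077ms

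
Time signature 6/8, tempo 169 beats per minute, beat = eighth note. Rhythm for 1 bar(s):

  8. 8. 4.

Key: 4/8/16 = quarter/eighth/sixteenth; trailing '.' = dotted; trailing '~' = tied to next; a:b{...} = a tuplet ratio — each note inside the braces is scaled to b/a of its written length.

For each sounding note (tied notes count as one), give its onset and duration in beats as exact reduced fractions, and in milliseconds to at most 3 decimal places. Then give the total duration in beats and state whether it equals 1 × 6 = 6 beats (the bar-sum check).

1) 0.0ms=0b +532.544ms=3/2b
2) 532.544ms=3/2b +532.544ms=3/2b
3) 1065.089ms=3b +1065.089ms=3b
Σ=6b of 6 (169bpm 6/8) — PASS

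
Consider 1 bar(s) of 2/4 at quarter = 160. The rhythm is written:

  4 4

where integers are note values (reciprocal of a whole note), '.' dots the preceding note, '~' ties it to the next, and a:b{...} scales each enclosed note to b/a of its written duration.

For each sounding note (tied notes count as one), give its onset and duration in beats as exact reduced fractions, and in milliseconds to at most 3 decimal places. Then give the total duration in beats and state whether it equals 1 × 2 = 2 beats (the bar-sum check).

1) 0.0ms=0b +375.0ms=1b
2) 375.0ms=1b +375.0ms=1b
Σ=2b of 2 (160bpm 2/4) — PASS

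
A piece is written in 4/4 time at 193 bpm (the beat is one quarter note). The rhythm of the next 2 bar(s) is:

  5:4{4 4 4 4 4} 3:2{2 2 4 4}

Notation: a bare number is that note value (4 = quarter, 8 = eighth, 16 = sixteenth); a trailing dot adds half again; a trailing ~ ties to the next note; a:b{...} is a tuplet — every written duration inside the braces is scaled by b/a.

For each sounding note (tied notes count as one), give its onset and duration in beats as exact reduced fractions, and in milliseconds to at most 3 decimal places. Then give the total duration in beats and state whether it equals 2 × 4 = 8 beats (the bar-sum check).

1) 0.0ms=0b +248.705ms=4/5b
2) 248.705ms=4/5b +248.705ms=4/5b
3) 497.409ms=8/5b +248.705ms=4/5b
4) 746.114ms=12/5b +248.705ms=4/5b
5) 994.819ms=16/5b +248.705ms=4/5b
6) 1243.523ms=4b +414.508ms=4/3b
7) 1658.031ms=16/3b +414.508ms=4/3b
8) 2072.539ms=20/3b +207.254ms=2/3b
9) 2279.793ms=22/3b +207.254ms=2/3b
Σ=8b of 8 (193bpm 4/4) — PASS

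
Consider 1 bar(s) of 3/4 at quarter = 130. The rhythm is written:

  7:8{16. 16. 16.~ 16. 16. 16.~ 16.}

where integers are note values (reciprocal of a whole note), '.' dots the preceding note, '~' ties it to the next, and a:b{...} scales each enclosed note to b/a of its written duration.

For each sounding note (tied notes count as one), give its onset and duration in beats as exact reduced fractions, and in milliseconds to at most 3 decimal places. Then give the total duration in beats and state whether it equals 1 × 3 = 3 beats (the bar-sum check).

1) 0.0ms=0b +197.802ms=3/7b
2) 197.802ms=3/7b +197.802ms=3/7b
3) 395.604ms=6/7b +395.604ms=6/7b
4) 791.209ms=12/7b +197.802ms=3/7b
5) 989.011ms=15/7b +395.604ms=6/7b
Σ=3b of 3 (130bpm 3/4) — PASS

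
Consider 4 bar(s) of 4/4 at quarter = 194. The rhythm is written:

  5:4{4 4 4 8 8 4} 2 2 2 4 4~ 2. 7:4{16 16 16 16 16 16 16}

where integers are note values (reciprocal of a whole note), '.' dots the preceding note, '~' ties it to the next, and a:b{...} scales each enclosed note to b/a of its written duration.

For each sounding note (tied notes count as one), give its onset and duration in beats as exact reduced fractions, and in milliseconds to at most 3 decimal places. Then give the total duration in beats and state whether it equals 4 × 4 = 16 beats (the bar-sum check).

1) 0.0ms=0b +247.423ms=4/5b
2) 247.423ms=4/5b +247.423ms=4/5b
3) 494.845ms=8/5b +247.423ms=4/5b
4) 742.268ms=12/5b +123.711ms=2/5b
5) 865.979ms=14/5b +123.711ms=2/5b
6) 989.691ms=16/5b +247.423ms=4/5b
7) 1237.113ms=4b +618.557ms=2b
8) 1855.67ms=6b +618.557ms=2b
9) 2474.227ms=8b +618.557ms=2b
10) 3092.784ms=10b +309.278ms=1b
11) 3402.062ms=11b +1237.113ms=4b
12) 4639.175ms=15b +44.183ms=1/7b
13) 4683.358ms=106/7b +44.183ms=1/7b
14) 4727.541ms=107/7b +44.183ms=1/7b
15) 4771.723ms=108/7b +44.183ms=1/7b
16) 4815.906ms=109/7b +44.183ms=1/7b
17) 4860.088ms=110/7b +44.183ms=1/7b
18) 4904.271ms=111/7b +44.183ms=1/7b
Σ=16b of 16 (194bpm 4/4) — PASS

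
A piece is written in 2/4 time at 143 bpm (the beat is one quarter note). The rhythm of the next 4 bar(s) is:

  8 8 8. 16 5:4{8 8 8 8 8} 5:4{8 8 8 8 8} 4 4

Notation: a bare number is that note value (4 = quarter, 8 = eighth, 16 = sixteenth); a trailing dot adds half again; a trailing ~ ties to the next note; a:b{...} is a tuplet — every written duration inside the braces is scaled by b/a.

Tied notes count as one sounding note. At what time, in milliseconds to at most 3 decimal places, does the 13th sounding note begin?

note 13 onset = 26/5b = 2181.818ms

1. 0.0ms @ 0 + 209.79ms (1/2)
2. 209.79ms @ 1/2 + 209.79ms (1/2)
3. 419.58ms @ 1 + 314.685ms (3/4)
4. 734.266ms @ 7/4 + 104.895ms (1/4)
5. 839.161ms @ 2 + 167.832ms (2/5)
6. 1006.993ms @ 12/5 + 167.832ms (2/5)
7. 1174.825ms @ 14/5 + 167.832ms (2/5)
8. 1342.657ms @ 16/5 + 167.832ms (2/5)
9. 1510.49ms @ 18/5 + 167.832ms (2/5)
10. 1678.322ms @ 4 + 167.832ms (2/5)
11. 1846.154ms @ 22/5 + 167.832ms (2/5)
12. 2013.986ms @ 24/5 + 167.832ms (2/5)
13. 2181.818ms @ 26/5 + 167.832ms (2/5)
14. 2349.65ms @ 28/5 + 167.832ms (2/5)
15. 2517.483ms @ 6 + 419.58ms (1)
16. 2937.063ms @ 7 + 419.58ms (1)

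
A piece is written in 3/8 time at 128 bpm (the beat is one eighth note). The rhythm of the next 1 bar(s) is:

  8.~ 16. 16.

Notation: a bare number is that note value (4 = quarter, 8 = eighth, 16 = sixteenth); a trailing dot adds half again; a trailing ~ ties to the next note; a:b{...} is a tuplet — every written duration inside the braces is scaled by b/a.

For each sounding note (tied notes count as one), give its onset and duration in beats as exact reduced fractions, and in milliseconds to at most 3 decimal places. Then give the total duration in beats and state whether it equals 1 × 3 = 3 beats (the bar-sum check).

1) 0.0ms=0b +1054.688ms=9/4b
2) 1054.688ms=9/4b +351.562ms=3/4b
Σ=3b of 3 (128bpm 3/8) — PASS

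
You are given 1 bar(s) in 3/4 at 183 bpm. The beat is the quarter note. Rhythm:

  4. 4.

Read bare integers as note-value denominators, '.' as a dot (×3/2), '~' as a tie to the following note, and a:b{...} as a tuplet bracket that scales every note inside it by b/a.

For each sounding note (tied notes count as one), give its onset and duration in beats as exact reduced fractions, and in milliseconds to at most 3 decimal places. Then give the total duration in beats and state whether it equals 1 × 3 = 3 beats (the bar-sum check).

1) 0.0ms=0b +491.803ms=3/2b
2) 491.803ms=3/2b +491.803ms=3/2b
Σ=3b of 3 (183bpm 3/4) — PASS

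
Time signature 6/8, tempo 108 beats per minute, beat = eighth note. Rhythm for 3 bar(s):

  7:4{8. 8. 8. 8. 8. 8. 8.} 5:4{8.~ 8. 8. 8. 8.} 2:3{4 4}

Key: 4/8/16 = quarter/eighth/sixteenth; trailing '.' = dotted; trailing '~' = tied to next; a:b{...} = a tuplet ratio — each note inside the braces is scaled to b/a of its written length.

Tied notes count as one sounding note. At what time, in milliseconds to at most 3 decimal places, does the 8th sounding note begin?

1. 0.0ms @ 0 + 476.19ms (6/7)
2. 476.19ms @ 6/7 + 476.19ms (6/7)
3. 952.381ms @ 12/7 + 476.19ms (6/7)
4. 1428.571ms @ 18/7 + 476.19ms (6/7)
5. 1904.762ms @ 24/7 + 476.19ms (6/7)
6. 2380.952ms @ 30/7 + 476.19ms (6/7)
7. 2857.143ms @ 36/7 + 476.19ms (6/7)
8. 3333.333ms @ 6 + 1333.333ms (12/5)
9. 4666.667ms @ 42/5 + 666.667ms (6/5)
10. 5333.333ms @ 48/5 + 666.667ms (6/5)
11. 6000.0ms @ 54/5 + 666.667ms (6/5)
12. 6666.667ms @ 12 + 1666.667ms (3)
13. 8333.333ms @ 15 + 1666.667ms (3)

note 8 onset = 6b = 3333.333ms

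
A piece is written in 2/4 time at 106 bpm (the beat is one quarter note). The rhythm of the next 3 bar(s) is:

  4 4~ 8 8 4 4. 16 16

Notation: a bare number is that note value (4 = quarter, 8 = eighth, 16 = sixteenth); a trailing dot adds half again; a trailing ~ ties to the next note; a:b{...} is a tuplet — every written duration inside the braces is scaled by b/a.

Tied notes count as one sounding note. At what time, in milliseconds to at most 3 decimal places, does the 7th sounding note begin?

note 7 onset = 23/4b = 3254.717ms

1. 0.0ms @ 0 + 566.038ms (1)
2. 566.038ms @ 1 + 849.057ms (3/2)
3. 1415.094ms @ 5/2 + 283.019ms (1/2)
4. 1698.113ms @ 3 + 566.038ms (1)
5. 2264.151ms @ 4 + 849.057ms (3/2)
6. 3113.208ms @ 11/2 + 141.509ms (1/4)
7. 3254.717ms @ 23/4 + 141.509ms (1/4)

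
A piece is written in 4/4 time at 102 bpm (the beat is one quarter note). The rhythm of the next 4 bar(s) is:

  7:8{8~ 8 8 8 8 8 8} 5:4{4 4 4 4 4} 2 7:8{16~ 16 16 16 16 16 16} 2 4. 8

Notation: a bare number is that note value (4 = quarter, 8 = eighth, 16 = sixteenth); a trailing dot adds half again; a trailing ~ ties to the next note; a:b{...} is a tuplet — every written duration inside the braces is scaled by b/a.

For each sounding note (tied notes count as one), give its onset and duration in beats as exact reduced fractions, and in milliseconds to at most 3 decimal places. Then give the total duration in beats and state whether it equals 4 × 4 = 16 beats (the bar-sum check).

1) 0.0ms=0b +672.269ms=8/7b
2) 672.269ms=8/7b +336.134ms=4/7b
3) 1008.403ms=12/7b +336.134ms=4/7b
4) 1344.538ms=16/7b +336.134ms=4/7b
5) 1680.672ms=20/7b +336.134ms=4/7b
6) 2016.807ms=24/7b +336.134ms=4/7b
7) 2352.941ms=4b +470.588ms=4/5b
8) 2823.529ms=24/5b +470.588ms=4/5b
9) 3294.118ms=28/5b +470.588ms=4/5b
10) 3764.706ms=32/5b +470.588ms=4/5b
11) 4235.294ms=36/5b +470.588ms=4/5b
12) 4705.882ms=8b +1176.471ms=2b
13) 5882.353ms=10b +336.134ms=4/7b
14) 6218.487ms=74/7b +168.067ms=2/7b
15) 6386.555ms=76/7b +168.067ms=2/7b
16) 6554.622ms=78/7b +168.067ms=2/7b
17) 6722.689ms=80/7b +168.067ms=2/7b
18) 6890.756ms=82/7b +168.067ms=2/7b
19) 7058.824ms=12b +1176.471ms=2b
20) 8235.294ms=14b +882.353ms=3/2b
21) 9117.647ms=31/2b +294.118ms=1/2b
Σ=16b of 16 (102bpm 4/4) — PASS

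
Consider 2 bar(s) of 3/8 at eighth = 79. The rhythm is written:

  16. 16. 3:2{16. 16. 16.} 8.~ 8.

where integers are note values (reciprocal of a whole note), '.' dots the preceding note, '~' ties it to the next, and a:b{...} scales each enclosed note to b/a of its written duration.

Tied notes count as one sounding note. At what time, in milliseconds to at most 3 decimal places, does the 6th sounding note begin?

note 6 onset = 3b = 2278.481ms

1. 0.0ms @ 0 + 569.62ms (3/4)
2. 569.62ms @ 3/4 + 569.62ms (3/4)
3. 1139.241ms @ 3/2 + 379.747ms (1/2)
4. 1518.987ms @ 2 + 379.747ms (1/2)
5. 1898.734ms @ 5/2 + 379.747ms (1/2)
6. 2278.481ms @ 3 + 2278.481ms (3)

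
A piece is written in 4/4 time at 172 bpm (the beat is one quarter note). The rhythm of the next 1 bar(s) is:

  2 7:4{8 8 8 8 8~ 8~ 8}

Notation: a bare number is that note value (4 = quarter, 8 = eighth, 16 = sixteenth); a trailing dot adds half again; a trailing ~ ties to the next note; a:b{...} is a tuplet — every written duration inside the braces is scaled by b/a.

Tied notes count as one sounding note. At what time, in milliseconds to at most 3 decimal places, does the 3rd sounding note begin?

note 3 onset = 16/7b = 797.342ms

1. 0.0ms @ 0 + 697.674ms (2)
2. 697.674ms @ 2 + 99.668ms (2/7)
3. 797.342ms @ 16/7 + 99.668ms (2/7)
4. 897.01ms @ 18/7 + 99.668ms (2/7)
5. 996.678ms @ 20/7 + 99.668ms (2/7)
6. 1096.346ms @ 22/7 + 299.003ms (6/7)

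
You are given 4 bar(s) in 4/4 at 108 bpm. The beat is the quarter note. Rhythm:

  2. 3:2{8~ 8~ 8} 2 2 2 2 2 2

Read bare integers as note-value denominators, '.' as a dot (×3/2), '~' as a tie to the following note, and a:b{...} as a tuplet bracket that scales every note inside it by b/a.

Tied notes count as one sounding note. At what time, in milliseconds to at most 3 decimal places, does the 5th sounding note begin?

1. 0.0ms @ 0 + 1666.667ms (3)
2. 1666.667ms @ 3 + 555.556ms (1)
3. 2222.222ms @ 4 + 1111.111ms (2)
4. 3333.333ms @ 6 + 1111.111ms (2)
5. 4444.444ms @ 8 + 1111.111ms (2)
6. 5555.556ms @ 10 + 1111.111ms (2)
7. 6666.667ms @ 12 + 1111.111ms (2)
8. 7777.778ms @ 14 + 1111.111ms (2)

note 5 onset = 8b = 4444.444ms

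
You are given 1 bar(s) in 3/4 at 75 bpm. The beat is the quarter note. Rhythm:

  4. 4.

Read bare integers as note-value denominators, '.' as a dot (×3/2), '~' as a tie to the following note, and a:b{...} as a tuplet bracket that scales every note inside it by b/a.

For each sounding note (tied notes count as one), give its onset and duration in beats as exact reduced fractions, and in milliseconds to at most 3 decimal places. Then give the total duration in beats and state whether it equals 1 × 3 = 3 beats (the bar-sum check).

1) 0.0ms=0b +1200.0ms=3/2b
2) 1200.0ms=3/2b +1200.0ms=3/2b
Σ=3b of 3 (75bpm 3/4) — PASS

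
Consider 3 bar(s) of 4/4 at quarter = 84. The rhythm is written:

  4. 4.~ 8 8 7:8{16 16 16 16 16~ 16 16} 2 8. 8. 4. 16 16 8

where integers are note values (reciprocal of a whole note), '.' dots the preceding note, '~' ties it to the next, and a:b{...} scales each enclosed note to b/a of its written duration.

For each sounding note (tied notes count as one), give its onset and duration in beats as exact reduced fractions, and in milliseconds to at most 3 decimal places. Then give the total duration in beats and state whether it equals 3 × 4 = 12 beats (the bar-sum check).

1) 0.0ms=0b +1071.429ms=3/2b
2) 1071.429ms=3/2b +1428.571ms=2b
3) 2500.0ms=7/2b +357.143ms=1/2b
4) 2857.143ms=4b +204.082ms=2/7b
5) 3061.224ms=30/7b +204.082ms=2/7b
6) 3265.306ms=32/7b +204.082ms=2/7b
7) 3469.388ms=34/7b +204.082ms=2/7b
8) 3673.469ms=36/7b +408.163ms=4/7b
9) 4081.633ms=40/7b +204.082ms=2/7b
10) 4285.714ms=6b +1428.571ms=2b
11) 5714.286ms=8b +535.714ms=3/4b
12) 6250.0ms=35/4b +535.714ms=3/4b
13) 6785.714ms=19/2b +1071.429ms=3/2b
14) 7857.143ms=11b +178.571ms=1/4b
15) 8035.714ms=45/4b +178.571ms=1/4b
16) 8214.286ms=23/2b +357.143ms=1/2b
Σ=12b of 12 (84bpm 4/4) — PASS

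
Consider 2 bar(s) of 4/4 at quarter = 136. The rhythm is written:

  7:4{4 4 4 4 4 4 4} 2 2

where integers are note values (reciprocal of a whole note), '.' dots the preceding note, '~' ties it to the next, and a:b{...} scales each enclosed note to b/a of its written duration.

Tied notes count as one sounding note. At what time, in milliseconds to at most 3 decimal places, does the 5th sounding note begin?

1. 0.0ms @ 0 + 252.101ms (4/7)
2. 252.101ms @ 4/7 + 252.101ms (4/7)
3. 504.202ms @ 8/7 + 252.101ms (4/7)
4. 756.303ms @ 12/7 + 252.101ms (4/7)
5. 1008.403ms @ 16/7 + 252.101ms (4/7)
6. 1260.504ms @ 20/7 + 252.101ms (4/7)
7. 1512.605ms @ 24/7 + 252.101ms (4/7)
8. 1764.706ms @ 4 + 882.353ms (2)
9. 2647.059ms @ 6 + 882.353ms (2)

note 5 onset = 16/7b = 1008.403ms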